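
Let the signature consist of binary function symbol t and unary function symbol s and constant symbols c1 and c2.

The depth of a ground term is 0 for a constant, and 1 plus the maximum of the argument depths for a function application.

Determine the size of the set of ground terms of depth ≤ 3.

Write N_k for the number of ground terms of depth ≤ k. A term of depth ≤ k is either a constant or a function symbol applied to arguments of depth ≤ k−1, so N_k = 2 + N_{k-1}^2 + N_{k-1}.
N_0 = 2
N_1 = 2 + 2^2 + 2 = 8
N_2 = 2 + 8^2 + 8 = 74
N_3 = 2 + 74^2 + 74 = 5552

5552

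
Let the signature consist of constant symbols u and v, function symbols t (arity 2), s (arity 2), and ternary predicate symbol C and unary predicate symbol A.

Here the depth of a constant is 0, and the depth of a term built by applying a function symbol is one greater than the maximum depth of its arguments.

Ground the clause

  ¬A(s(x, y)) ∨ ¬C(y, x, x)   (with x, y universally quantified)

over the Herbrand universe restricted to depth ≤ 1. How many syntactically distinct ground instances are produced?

Ground terms of depth ≤ 1:
  If N_k denotes the number of depth-≤k ground terms, the 2 constants give N_0 = 2, and each function symbol of arity r contributes N_{k-1}^r new terms at level k: N_k = 2 + N_{k-1}^2 + N_{k-1}^2.
  N_0 = 2
  N_1 = 2 + 2^2 + 2^2 = 10
So there are 10 ground terms available for substitution.
There are 2 variables to instantiate (x, y), each occurring in at least one literal, so different choices give different ground instances.
Number of ground instances = 10^2 = 100.

100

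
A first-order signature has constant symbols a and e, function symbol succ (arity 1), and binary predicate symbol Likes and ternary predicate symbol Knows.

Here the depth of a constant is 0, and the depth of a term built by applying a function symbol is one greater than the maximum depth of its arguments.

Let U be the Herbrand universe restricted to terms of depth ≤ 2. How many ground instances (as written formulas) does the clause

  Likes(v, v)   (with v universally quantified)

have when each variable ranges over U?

6

Ground terms of depth ≤ 2:
  Let N_k count ground terms of depth at most k. Each non-constant term of depth ≤ k is some function symbol applied to depth-≤(k−1) arguments, giving N_k = 2 + N_{k-1}.
  N_0 = 2
  N_1 = 2 + 2 = 4
  N_2 = 2 + 4 = 6
  Explicitly: a, e, succ(a), succ(e), succ(succ(a)), succ(succ(e)).
So there are 6 ground terms available for substitution.
There is 1 variable to instantiate (v),  occurring in at least one literal, so different choices give different ground instances.
Number of ground instances = 6.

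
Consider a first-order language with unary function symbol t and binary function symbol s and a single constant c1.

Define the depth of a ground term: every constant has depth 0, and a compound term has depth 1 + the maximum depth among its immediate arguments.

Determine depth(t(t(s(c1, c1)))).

depth(s(c1, c1)) = 1 + max(0, 0) = 1
depth(t(s(c1, c1))) = 1 + depth(s(c1, c1)) = 1 + 1 = 2
depth(t(t(s(c1, c1)))) = 1 + depth(t(s(c1, c1))) = 1 + 2 = 3

3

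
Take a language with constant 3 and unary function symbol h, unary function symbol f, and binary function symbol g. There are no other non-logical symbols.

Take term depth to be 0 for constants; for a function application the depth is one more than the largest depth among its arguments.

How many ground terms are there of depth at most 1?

4

Let N_k count ground terms of depth at most k. Each non-constant term of depth ≤ k is some function symbol applied to depth-≤(k−1) arguments, giving N_k = 1 + N_{k-1} + N_{k-1} + N_{k-1}^2.
N_0 = 1
N_1 = 1 + 1 + 1 + 1^2 = 4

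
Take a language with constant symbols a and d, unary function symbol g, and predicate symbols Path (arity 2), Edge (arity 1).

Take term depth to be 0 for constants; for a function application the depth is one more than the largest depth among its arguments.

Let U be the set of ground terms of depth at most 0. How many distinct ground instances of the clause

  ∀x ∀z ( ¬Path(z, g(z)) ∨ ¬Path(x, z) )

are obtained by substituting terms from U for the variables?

Ground terms of depth ≤ 0:
  If N_k denotes the number of depth-≤k ground terms, the 2 constants give N_0 = 2, and each function symbol of arity r contributes N_{k-1}^r new terms at level k: N_k = 2 + N_{k-1}.
  N_0 = 2
  Explicitly: a, d.
So there are 2 ground terms available for substitution.
There are 2 variables to instantiate (x, z), each occurring in at least one literal, so different choices give different ground instances.
Number of ground instances = 2^2 = 4.

4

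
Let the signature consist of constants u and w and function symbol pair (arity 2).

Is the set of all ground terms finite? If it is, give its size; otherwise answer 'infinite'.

infinite

The signature has at least one function symbol (pair, arity 2) and at least one constant (u).
Iterating pair gives infinitely many distinct ground terms: u, pair(u, u), pair(pair(u, u), pair(u, u)), ...
So the Herbrand universe is infinite.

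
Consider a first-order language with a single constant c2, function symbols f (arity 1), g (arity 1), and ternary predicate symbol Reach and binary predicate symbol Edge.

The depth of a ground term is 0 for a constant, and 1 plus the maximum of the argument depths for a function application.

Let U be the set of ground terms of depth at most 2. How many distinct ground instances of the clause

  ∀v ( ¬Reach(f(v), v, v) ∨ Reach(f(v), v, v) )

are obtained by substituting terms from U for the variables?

7

Ground terms of depth ≤ 2:
  Let N_k count ground terms of depth at most k. Each non-constant term of depth ≤ k is some function symbol applied to depth-≤(k−1) arguments, giving N_k = 1 + N_{k-1} + N_{k-1}.
  N_0 = 1
  N_1 = 1 + 1 + 1 = 3
  N_2 = 1 + 3 + 3 = 7
So there are 7 ground terms available for substitution.
The variable v ranges independently over the available ground terms, and distinct assignments produce distinct instances.
Number of ground instances = 7.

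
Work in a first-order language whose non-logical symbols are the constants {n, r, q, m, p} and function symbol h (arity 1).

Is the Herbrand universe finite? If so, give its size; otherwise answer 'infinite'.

infinite

The signature has at least one function symbol (h, arity 1) and at least one constant (n).
Iterating h gives infinitely many distinct ground terms: n, h(n), h(h(n)), ...
So the Herbrand universe is infinite.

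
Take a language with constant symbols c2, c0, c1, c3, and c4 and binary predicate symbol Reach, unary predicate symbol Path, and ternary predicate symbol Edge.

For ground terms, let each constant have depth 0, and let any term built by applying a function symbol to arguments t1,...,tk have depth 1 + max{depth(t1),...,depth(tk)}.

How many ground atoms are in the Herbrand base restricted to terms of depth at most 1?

First count ground terms of depth ≤ 1.
With no function symbols every ground term is a constant, so there are exactly 5 ground terms at every depth bound.
N_0 = 5
N_1 = 5
Explicitly: c2, c0, c1, c3, c4.
So |H| = 5.
For each predicate symbol, the number of ground atoms is |H| raised to its arity; summing:
  Reach: 5^2 = 25;  Path: 5;  Edge: 5^3 = 125
Total ground atoms: 25 + 5 + 125 = 155.

155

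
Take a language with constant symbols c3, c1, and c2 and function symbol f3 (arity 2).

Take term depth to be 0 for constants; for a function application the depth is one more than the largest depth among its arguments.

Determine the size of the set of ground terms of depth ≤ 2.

Write N_k for the number of ground terms of depth ≤ k. A term of depth ≤ k is either a constant or a function symbol applied to arguments of depth ≤ k−1, so N_k = 3 + N_{k-1}^2.
N_0 = 3
N_1 = 3 + 3^2 = 12
N_2 = 3 + 12^2 = 147

147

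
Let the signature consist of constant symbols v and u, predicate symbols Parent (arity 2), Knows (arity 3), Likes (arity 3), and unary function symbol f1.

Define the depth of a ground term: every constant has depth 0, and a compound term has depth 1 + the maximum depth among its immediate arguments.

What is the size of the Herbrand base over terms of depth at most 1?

144

First count ground terms of depth ≤ 1.
Let N_k = |{terms of depth ≤ k}|. Then N_0 = 2 and N_k = 2 + N_{k-1} for k ≥ 1 (one summand per function symbol, arity giving the exponent).
N_0 = 2
N_1 = 2 + 2 = 4
Explicitly: v, u, f1(v), f1(u).
So |H| = 4.
A ground atom is a predicate applied to a tuple of terms from H, so the count is the sum over predicates of |H|^arity:
  Parent: 4^2 = 16;  Knows: 4^3 = 64;  Likes: 4^3 = 64
Total ground atoms: 16 + 64 + 64 = 144.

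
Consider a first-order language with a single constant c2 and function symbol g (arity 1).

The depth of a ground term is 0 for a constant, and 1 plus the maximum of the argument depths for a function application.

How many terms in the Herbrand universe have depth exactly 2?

1

Write N_k for the number of ground terms of depth ≤ k. A term of depth ≤ k is either a constant or a function symbol applied to arguments of depth ≤ k−1, so N_k = 1 + N_{k-1}.
N_0 = 1
N_1 = 1 + 1 = 2
N_2 = 1 + 2 = 3
Terms of depth exactly 2: N_2 − N_1 = 3 − 2 = 1.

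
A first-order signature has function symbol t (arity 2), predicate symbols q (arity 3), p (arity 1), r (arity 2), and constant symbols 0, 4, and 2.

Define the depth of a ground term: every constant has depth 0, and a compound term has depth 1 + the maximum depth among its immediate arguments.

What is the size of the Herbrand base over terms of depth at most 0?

39

First count ground terms of depth ≤ 0.
Let N_k count ground terms of depth at most k. Each non-constant term of depth ≤ k is some function symbol applied to depth-≤(k−1) arguments, giving N_k = 3 + N_{k-1}^2.
N_0 = 3
So |H| = 3.
A ground atom is a predicate applied to a tuple of terms from H, so the count is the sum over predicates of |H|^arity:
  q: 3^3 = 27;  p: 3;  r: 3^2 = 9
Total ground atoms: 27 + 3 + 9 = 39.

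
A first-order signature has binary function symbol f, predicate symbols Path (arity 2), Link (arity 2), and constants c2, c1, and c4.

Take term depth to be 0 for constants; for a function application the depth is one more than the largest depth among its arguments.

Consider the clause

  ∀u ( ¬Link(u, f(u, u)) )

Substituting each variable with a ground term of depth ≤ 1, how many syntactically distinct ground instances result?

Ground terms of depth ≤ 1:
  Write N_k for the number of ground terms of depth ≤ k. A term of depth ≤ k is either a constant or a function symbol applied to arguments of depth ≤ k−1, so N_k = 3 + N_{k-1}^2.
  N_0 = 3
  N_1 = 3 + 3^2 = 12
So there are 12 ground terms available for substitution.
There is 1 variable to instantiate (u),  occurring in at least one literal, so different choices give different ground instances.
Number of ground instances = 12.

12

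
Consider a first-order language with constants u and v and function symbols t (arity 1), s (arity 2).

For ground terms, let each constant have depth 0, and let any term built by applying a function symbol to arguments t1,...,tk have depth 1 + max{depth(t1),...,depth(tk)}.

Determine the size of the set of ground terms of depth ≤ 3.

Let N_k = |{terms of depth ≤ k}|. Then N_0 = 2 and N_k = 2 + N_{k-1} + N_{k-1}^2 for k ≥ 1 (one summand per function symbol, arity giving the exponent).
N_0 = 2
N_1 = 2 + 2 + 2^2 = 8
N_2 = 2 + 8 + 8^2 = 74
N_3 = 2 + 74 + 74^2 = 5552

5552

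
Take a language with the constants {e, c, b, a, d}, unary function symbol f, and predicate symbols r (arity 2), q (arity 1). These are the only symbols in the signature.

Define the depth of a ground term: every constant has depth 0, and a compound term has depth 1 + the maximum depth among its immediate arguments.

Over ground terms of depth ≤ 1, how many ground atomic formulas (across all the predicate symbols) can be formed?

110

First count ground terms of depth ≤ 1.
Count level by level. With function symbols f/1, the terms of depth ≤ k are the 5 constants together with each function applied to depth-≤(k−1) tuples, so N_k = 5 + N_{k-1}.
N_0 = 5
N_1 = 5 + 5 = 10
Explicitly: e, c, b, a, d, f(e), f(c), f(b), f(a), f(d).
So |H| = 10.
For each predicate symbol, the number of ground atoms is |H| raised to its arity; summing:
  r: 10^2 = 100;  q: 10
Total ground atoms: 100 + 10 = 110.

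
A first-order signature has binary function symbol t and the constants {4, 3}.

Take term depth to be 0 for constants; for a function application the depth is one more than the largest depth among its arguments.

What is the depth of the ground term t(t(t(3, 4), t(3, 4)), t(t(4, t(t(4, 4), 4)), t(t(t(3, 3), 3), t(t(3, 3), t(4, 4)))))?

5

depth(t(3, 4)) = 1 + max(0, 0) = 1
depth(t(t(3, 4), t(3, 4))) = 1 + max(1, 1) = 2
depth(t(4, 4)) = 1 + max(0, 0) = 1
depth(t(t(4, 4), 4)) = 1 + max(1, 0) = 2
depth(t(4, t(t(4, 4), 4))) = 1 + max(0, 2) = 3
depth(t(3, 3)) = 1 + max(0, 0) = 1
depth(t(t(3, 3), 3)) = 1 + max(1, 0) = 2
depth(t(t(3, 3), t(4, 4))) = 1 + max(1, 1) = 2
depth(t(t(t(3, 3), 3), t(t(3, 3), t(4, 4)))) = 1 + max(2, 2) = 3
depth(t(t(4, t(t(4, 4), 4)), t(t(t(3, 3), 3), t(t(3, 3), t(4, 4))))) = 1 + max(3, 3) = 4
depth(t(t(t(3, 4), t(3, 4)), t(t(4, t(t(4, 4), 4)), t(t(t(3, 3), 3), t(t(3, 3), t(4, 4)))))) = 1 + max(2, 4) = 5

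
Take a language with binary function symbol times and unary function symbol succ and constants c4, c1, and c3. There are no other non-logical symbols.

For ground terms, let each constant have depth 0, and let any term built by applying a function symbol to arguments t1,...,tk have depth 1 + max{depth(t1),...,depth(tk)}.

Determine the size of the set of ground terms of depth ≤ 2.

Count level by level. With function symbols times/2, succ/1, the terms of depth ≤ k are the 3 constants together with each function applied to depth-≤(k−1) tuples, so N_k = 3 + N_{k-1}^2 + N_{k-1}.
N_0 = 3
N_1 = 3 + 3^2 + 3 = 15
N_2 = 3 + 15^2 + 15 = 243

243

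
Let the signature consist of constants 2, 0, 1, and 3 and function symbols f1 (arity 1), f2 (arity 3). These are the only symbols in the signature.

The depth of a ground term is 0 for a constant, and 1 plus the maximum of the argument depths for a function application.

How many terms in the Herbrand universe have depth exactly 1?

68

Count level by level. With function symbols f1/1, f2/3, the terms of depth ≤ k are the 4 constants together with each function applied to depth-≤(k−1) tuples, so N_k = 4 + N_{k-1} + N_{k-1}^3.
N_0 = 4
N_1 = 4 + 4 + 4^3 = 72
Terms of depth exactly 1: N_1 − N_0 = 72 − 4 = 68.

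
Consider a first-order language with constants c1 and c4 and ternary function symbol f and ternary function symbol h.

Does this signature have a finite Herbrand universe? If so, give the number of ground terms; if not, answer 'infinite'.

infinite

The signature has at least one function symbol (f, arity 3) and at least one constant (c1).
Iterating f gives infinitely many distinct ground terms: c1, f(c1, c1, c1), f(f(c1, c1, c1), f(c1, c1, c1), f(c1, c1, c1)), ...
So the Herbrand universe is infinite.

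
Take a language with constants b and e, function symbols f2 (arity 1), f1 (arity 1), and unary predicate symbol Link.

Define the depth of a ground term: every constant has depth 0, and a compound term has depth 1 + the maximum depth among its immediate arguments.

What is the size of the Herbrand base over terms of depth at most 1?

6

First count ground terms of depth ≤ 1.
Let N_k count ground terms of depth at most k. Each non-constant term of depth ≤ k is some function symbol applied to depth-≤(k−1) arguments, giving N_k = 2 + N_{k-1} + N_{k-1}.
N_0 = 2
N_1 = 2 + 2 + 2 = 6
Explicitly: b, e, f2(b), f2(e), f1(b), f1(e).
So |H| = 6.
Each predicate of arity r yields |H|^r ground atoms (one per choice of an r-tuple from H):
  Link: 6
Total ground atoms: 6.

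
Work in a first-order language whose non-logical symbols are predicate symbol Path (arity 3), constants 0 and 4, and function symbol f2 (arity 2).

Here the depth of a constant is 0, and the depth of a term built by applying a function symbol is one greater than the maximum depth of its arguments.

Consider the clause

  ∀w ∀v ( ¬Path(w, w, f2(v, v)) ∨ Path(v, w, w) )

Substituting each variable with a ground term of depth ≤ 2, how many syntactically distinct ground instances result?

Ground terms of depth ≤ 2:
  Let N_k = |{terms of depth ≤ k}|. Then N_0 = 2 and N_k = 2 + N_{k-1}^2 for k ≥ 1 (one summand per function symbol, arity giving the exponent).
  N_0 = 2
  N_1 = 2 + 2^2 = 6
  N_2 = 2 + 6^2 = 38
So there are 38 ground terms available for substitution.
Each of w, v ranges independently over the available ground terms, and distinct assignments produce distinct instances.
Number of ground instances = 38^2 = 1444.

1444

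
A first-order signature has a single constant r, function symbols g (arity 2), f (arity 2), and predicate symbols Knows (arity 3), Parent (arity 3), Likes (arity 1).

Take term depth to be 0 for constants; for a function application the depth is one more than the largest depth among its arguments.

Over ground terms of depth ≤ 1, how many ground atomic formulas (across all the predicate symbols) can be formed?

57

First count ground terms of depth ≤ 1.
If N_k denotes the number of depth-≤k ground terms, the 1 constant gives N_0 = 1, and each function symbol of arity r contributes N_{k-1}^r new terms at level k: N_k = 1 + N_{k-1}^2 + N_{k-1}^2.
N_0 = 1
N_1 = 1 + 1^2 + 1^2 = 3
Explicitly: r, g(r, r), f(r, r).
So |H| = 3.
Each predicate of arity r yields |H|^r ground atoms (one per choice of an r-tuple from H):
  Knows: 3^3 = 27;  Parent: 3^3 = 27;  Likes: 3
Total ground atoms: 27 + 27 + 3 = 57.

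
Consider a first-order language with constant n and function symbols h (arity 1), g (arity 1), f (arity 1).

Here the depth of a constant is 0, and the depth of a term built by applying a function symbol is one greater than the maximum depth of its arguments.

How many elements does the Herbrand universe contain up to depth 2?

Count level by level. With function symbols h/1, g/1, f/1, the terms of depth ≤ k are the 1 constant together with each function applied to depth-≤(k−1) tuples, so N_k = 1 + N_{k-1} + N_{k-1} + N_{k-1}.
N_0 = 1
N_1 = 1 + 1 + 1 + 1 = 4
N_2 = 1 + 4 + 4 + 4 = 13

13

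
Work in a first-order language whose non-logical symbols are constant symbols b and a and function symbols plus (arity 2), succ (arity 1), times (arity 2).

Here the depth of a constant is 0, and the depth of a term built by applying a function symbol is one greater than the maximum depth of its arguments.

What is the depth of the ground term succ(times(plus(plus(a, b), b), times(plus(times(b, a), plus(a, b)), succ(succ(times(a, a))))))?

6

depth(plus(a, b)) = 1 + max(0, 0) = 1
depth(plus(plus(a, b), b)) = 1 + max(1, 0) = 2
depth(times(b, a)) = 1 + max(0, 0) = 1
depth(plus(times(b, a), plus(a, b))) = 1 + max(1, 1) = 2
depth(times(a, a)) = 1 + max(0, 0) = 1
depth(succ(times(a, a))) = 1 + depth(times(a, a)) = 1 + 1 = 2
depth(succ(succ(times(a, a)))) = 1 + depth(succ(times(a, a))) = 1 + 2 = 3
depth(times(plus(times(b, a), plus(a, b)), succ(succ(times(a, a))))) = 1 + max(2, 3) = 4
depth(times(plus(plus(a, b), b), times(plus(times(b, a), plus(a, b)), succ(succ(times(a, a)))))) = 1 + max(2, 4) = 5
depth(succ(times(plus(plus(a, b), b), times(plus(times(b, a), plus(a, b)), succ(succ(times(a, a))))))) = 1 + depth(times(plus(plus(a, b), b), times(plus(times(b, a), plus(a, b)), succ(succ(times(a, a)))))) = 1 + 5 = 6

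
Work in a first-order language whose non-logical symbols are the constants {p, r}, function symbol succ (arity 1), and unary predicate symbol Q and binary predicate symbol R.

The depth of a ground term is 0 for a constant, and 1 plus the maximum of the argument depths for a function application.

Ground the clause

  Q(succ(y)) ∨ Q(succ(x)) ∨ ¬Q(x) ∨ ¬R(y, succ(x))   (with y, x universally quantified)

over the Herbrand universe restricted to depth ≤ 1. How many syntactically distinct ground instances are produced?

Ground terms of depth ≤ 1:
  Count level by level. With function symbols succ/1, the terms of depth ≤ k are the 2 constants together with each function applied to depth-≤(k−1) tuples, so N_k = 2 + N_{k-1}.
  N_0 = 2
  N_1 = 2 + 2 = 4
  Explicitly: p, r, succ(p), succ(r).
So there are 4 ground terms available for substitution.
There are 2 variables to instantiate (y, x), each occurring in at least one literal, so different choices give different ground instances.
Number of ground instances = 4^2 = 16.

16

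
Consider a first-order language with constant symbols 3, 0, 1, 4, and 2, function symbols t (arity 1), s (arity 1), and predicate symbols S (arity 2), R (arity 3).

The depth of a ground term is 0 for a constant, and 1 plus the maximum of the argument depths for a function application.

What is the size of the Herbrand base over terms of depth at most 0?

First count ground terms of depth ≤ 0.
Let N_k count ground terms of depth at most k. Each non-constant term of depth ≤ k is some function symbol applied to depth-≤(k−1) arguments, giving N_k = 5 + N_{k-1} + N_{k-1}.
N_0 = 5
So |H| = 5.
Each predicate of arity r yields |H|^r ground atoms (one per choice of an r-tuple from H):
  S: 5^2 = 25;  R: 5^3 = 125
Total ground atoms: 25 + 125 = 150.

150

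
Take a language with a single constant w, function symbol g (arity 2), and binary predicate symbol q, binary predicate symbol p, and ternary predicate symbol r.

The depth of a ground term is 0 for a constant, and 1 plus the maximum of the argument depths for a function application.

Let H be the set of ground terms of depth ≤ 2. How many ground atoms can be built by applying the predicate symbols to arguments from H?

175

First count ground terms of depth ≤ 2.
Write N_k for the number of ground terms of depth ≤ k. A term of depth ≤ k is either a constant or a function symbol applied to arguments of depth ≤ k−1, so N_k = 1 + N_{k-1}^2.
N_0 = 1
N_1 = 1 + 1^2 = 2
N_2 = 1 + 2^2 = 5
Explicitly: w, g(w, w), g(w, g(w, w)), g(g(w, w), w), g(g(w, w), g(w, w)).
So |H| = 5.
A ground atom is a predicate applied to a tuple of terms from H, so the count is the sum over predicates of |H|^arity:
  q: 5^2 = 25;  p: 5^2 = 25;  r: 5^3 = 125
Total ground atoms: 25 + 25 + 125 = 175.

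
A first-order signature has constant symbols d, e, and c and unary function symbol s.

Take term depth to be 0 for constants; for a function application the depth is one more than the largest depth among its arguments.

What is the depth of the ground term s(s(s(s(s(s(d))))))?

6

depth(s(d)) = 1 + depth(d) = 1 + 0 = 1
depth(s(s(d))) = 1 + depth(s(d)) = 1 + 1 = 2
depth(s(s(s(d)))) = 1 + depth(s(s(d))) = 1 + 2 = 3
depth(s(s(s(s(d))))) = 1 + depth(s(s(s(d)))) = 1 + 3 = 4
depth(s(s(s(s(s(d)))))) = 1 + depth(s(s(s(s(d))))) = 1 + 4 = 5
depth(s(s(s(s(s(s(d))))))) = 1 + depth(s(s(s(s(s(d)))))) = 1 + 5 = 6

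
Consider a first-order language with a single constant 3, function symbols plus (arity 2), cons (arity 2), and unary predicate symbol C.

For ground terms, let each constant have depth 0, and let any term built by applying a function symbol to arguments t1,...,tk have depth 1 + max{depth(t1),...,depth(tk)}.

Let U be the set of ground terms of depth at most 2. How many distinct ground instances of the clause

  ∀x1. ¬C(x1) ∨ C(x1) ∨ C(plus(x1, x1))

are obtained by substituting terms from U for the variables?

19

Ground terms of depth ≤ 2:
  Let N_k count ground terms of depth at most k. Each non-constant term of depth ≤ k is some function symbol applied to depth-≤(k−1) arguments, giving N_k = 1 + N_{k-1}^2 + N_{k-1}^2.
  N_0 = 1
  N_1 = 1 + 1^2 + 1^2 = 3
  N_2 = 1 + 3^2 + 3^2 = 19
So there are 19 ground terms available for substitution.
The body mentions the single quantified variable x1; since ground terms form a free algebra, no two substitutions collapse to the same formula.
Number of ground instances = 19.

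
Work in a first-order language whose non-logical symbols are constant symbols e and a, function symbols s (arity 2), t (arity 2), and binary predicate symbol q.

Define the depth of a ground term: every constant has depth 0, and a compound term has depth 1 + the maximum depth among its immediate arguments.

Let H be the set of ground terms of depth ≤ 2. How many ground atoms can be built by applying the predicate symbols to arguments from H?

40804

First count ground terms of depth ≤ 2.
Let N_k = |{terms of depth ≤ k}|. Then N_0 = 2 and N_k = 2 + N_{k-1}^2 + N_{k-1}^2 for k ≥ 1 (one summand per function symbol, arity giving the exponent).
N_0 = 2
N_1 = 2 + 2^2 + 2^2 = 10
N_2 = 2 + 10^2 + 10^2 = 202
So |H| = 202.
For each predicate symbol, the number of ground atoms is |H| raised to its arity; summing:
  q: 202^2 = 40804
Total ground atoms: 40804.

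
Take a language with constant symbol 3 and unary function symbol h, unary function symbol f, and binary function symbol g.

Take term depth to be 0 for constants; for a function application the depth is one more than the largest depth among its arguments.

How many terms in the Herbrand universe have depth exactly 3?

Write N_k for the number of ground terms of depth ≤ k. A term of depth ≤ k is either a constant or a function symbol applied to arguments of depth ≤ k−1, so N_k = 1 + N_{k-1} + N_{k-1} + N_{k-1}^2.
N_0 = 1
N_1 = 1 + 1 + 1 + 1^2 = 4
N_2 = 1 + 4 + 4 + 4^2 = 25
N_3 = 1 + 25 + 25 + 25^2 = 676
Terms of depth exactly 3: N_3 − N_2 = 676 − 25 = 651.

651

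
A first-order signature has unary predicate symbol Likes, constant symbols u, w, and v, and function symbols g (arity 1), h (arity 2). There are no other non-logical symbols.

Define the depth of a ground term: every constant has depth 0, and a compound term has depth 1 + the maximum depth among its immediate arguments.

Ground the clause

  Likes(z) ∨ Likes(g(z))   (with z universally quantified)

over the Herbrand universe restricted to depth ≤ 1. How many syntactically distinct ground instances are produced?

15

Ground terms of depth ≤ 1:
  Let N_k = |{terms of depth ≤ k}|. Then N_0 = 3 and N_k = 3 + N_{k-1} + N_{k-1}^2 for k ≥ 1 (one summand per function symbol, arity giving the exponent).
  N_0 = 3
  N_1 = 3 + 3 + 3^2 = 15
So there are 15 ground terms available for substitution.
The body mentions the single quantified variable z; since ground terms form a free algebra, no two substitutions collapse to the same formula.
Number of ground instances = 15.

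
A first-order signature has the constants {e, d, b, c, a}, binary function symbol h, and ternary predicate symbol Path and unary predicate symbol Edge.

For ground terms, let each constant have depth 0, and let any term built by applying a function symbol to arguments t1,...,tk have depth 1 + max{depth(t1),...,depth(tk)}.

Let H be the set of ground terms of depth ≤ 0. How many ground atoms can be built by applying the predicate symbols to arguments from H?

130

First count ground terms of depth ≤ 0.
If N_k denotes the number of depth-≤k ground terms, the 5 constants give N_0 = 5, and each function symbol of arity r contributes N_{k-1}^r new terms at level k: N_k = 5 + N_{k-1}^2.
N_0 = 5
So |H| = 5.
Each predicate of arity r yields |H|^r ground atoms (one per choice of an r-tuple from H):
  Path: 5^3 = 125;  Edge: 5
Total ground atoms: 125 + 5 = 130.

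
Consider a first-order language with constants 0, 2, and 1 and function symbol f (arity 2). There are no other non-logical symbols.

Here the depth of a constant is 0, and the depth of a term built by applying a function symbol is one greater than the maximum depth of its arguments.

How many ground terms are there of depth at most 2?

147

Let N_k = |{terms of depth ≤ k}|. Then N_0 = 3 and N_k = 3 + N_{k-1}^2 for k ≥ 1 (one summand per function symbol, arity giving the exponent).
N_0 = 3
N_1 = 3 + 3^2 = 12
N_2 = 3 + 12^2 = 147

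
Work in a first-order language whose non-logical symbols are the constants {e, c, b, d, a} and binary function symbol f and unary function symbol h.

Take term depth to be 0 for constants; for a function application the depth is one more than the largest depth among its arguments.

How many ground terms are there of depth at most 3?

If N_k denotes the number of depth-≤k ground terms, the 5 constants give N_0 = 5, and each function symbol of arity r contributes N_{k-1}^r new terms at level k: N_k = 5 + N_{k-1}^2 + N_{k-1}.
N_0 = 5
N_1 = 5 + 5^2 + 5 = 35
N_2 = 5 + 35^2 + 35 = 1265
N_3 = 5 + 1265^2 + 1265 = 1601495

1601495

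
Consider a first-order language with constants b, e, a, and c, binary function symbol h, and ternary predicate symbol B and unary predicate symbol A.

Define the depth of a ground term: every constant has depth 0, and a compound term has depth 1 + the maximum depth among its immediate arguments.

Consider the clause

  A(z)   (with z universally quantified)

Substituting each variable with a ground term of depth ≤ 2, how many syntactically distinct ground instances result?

Ground terms of depth ≤ 2:
  Let N_k = |{terms of depth ≤ k}|. Then N_0 = 4 and N_k = 4 + N_{k-1}^2 for k ≥ 1 (one summand per function symbol, arity giving the exponent).
  N_0 = 4
  N_1 = 4 + 4^2 = 20
  N_2 = 4 + 20^2 = 404
So there are 404 ground terms available for substitution.
The clause has 1 distinct variable (z), which appears in the body. In the free term algebra distinct substitutions yield syntactically distinct ground instances.
Number of ground instances = 404.

404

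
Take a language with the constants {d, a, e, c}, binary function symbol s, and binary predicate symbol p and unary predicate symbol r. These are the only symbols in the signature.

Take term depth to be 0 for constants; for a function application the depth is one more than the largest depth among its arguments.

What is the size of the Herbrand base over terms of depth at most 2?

First count ground terms of depth ≤ 2.
Count level by level. With function symbols s/2, the terms of depth ≤ k are the 4 constants together with each function applied to depth-≤(k−1) tuples, so N_k = 4 + N_{k-1}^2.
N_0 = 4
N_1 = 4 + 4^2 = 20
N_2 = 4 + 20^2 = 404
So |H| = 404.
Ground atoms are formed by filling each argument slot of a predicate with a term from H, so an r-ary predicate gives |H|^r atoms:
  p: 404^2 = 163216;  r: 404
Total ground atoms: 163216 + 404 = 163620.

163620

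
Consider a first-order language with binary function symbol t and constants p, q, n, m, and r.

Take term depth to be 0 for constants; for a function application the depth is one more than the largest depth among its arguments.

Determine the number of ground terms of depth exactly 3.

818125

Write N_k for the number of ground terms of depth ≤ k. A term of depth ≤ k is either a constant or a function symbol applied to arguments of depth ≤ k−1, so N_k = 5 + N_{k-1}^2.
N_0 = 5
N_1 = 5 + 5^2 = 30
N_2 = 5 + 30^2 = 905
N_3 = 5 + 905^2 = 819030
Terms of depth exactly 3: N_3 − N_2 = 819030 − 905 = 818125.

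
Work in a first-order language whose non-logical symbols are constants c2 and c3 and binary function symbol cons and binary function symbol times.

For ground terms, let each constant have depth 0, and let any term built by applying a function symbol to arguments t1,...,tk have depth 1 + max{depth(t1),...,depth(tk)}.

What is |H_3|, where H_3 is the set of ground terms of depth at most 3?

81610

If N_k denotes the number of depth-≤k ground terms, the 2 constants give N_0 = 2, and each function symbol of arity r contributes N_{k-1}^r new terms at level k: N_k = 2 + N_{k-1}^2 + N_{k-1}^2.
N_0 = 2
N_1 = 2 + 2^2 + 2^2 = 10
N_2 = 2 + 10^2 + 10^2 = 202
N_3 = 2 + 202^2 + 202^2 = 81610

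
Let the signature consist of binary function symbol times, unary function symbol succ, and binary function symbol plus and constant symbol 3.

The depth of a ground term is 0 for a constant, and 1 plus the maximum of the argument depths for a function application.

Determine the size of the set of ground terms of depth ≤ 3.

Write N_k for the number of ground terms of depth ≤ k. A term of depth ≤ k is either a constant or a function symbol applied to arguments of depth ≤ k−1, so N_k = 1 + N_{k-1}^2 + N_{k-1} + N_{k-1}^2.
N_0 = 1
N_1 = 1 + 1^2 + 1 + 1^2 = 4
N_2 = 1 + 4^2 + 4 + 4^2 = 37
N_3 = 1 + 37^2 + 37 + 37^2 = 2776

2776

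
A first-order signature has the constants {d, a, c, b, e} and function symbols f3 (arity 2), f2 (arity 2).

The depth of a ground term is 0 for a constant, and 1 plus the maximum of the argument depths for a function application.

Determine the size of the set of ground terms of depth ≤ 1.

55

Let N_k count ground terms of depth at most k. Each non-constant term of depth ≤ k is some function symbol applied to depth-≤(k−1) arguments, giving N_k = 5 + N_{k-1}^2 + N_{k-1}^2.
N_0 = 5
N_1 = 5 + 5^2 + 5^2 = 55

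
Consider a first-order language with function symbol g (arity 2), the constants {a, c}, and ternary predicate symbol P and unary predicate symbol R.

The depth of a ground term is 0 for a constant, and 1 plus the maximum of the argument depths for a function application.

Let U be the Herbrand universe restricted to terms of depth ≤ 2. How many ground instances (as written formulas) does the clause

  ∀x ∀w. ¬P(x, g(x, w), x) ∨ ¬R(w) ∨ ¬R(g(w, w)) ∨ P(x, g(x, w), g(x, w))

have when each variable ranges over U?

Ground terms of depth ≤ 2:
  Let N_k = |{terms of depth ≤ k}|. Then N_0 = 2 and N_k = 2 + N_{k-1}^2 for k ≥ 1 (one summand per function symbol, arity giving the exponent).
  N_0 = 2
  N_1 = 2 + 2^2 = 6
  N_2 = 2 + 6^2 = 38
So there are 38 ground terms available for substitution.
Each of x, w ranges independently over the available ground terms, and distinct assignments produce distinct instances.
Number of ground instances = 38^2 = 1444.

1444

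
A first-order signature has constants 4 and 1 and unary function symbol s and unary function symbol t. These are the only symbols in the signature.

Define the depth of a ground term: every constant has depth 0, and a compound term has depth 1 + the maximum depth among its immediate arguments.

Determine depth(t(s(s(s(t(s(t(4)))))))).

7

depth(t(4)) = 1 + depth(4) = 1 + 0 = 1
depth(s(t(4))) = 1 + depth(t(4)) = 1 + 1 = 2
depth(t(s(t(4)))) = 1 + depth(s(t(4))) = 1 + 2 = 3
depth(s(t(s(t(4))))) = 1 + depth(t(s(t(4)))) = 1 + 3 = 4
depth(s(s(t(s(t(4)))))) = 1 + depth(s(t(s(t(4))))) = 1 + 4 = 5
depth(s(s(s(t(s(t(4))))))) = 1 + depth(s(s(t(s(t(4)))))) = 1 + 5 = 6
depth(t(s(s(s(t(s(t(4)))))))) = 1 + depth(s(s(s(t(s(t(4))))))) = 1 + 6 = 7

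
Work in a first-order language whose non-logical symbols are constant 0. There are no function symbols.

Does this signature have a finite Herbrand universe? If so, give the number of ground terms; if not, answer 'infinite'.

1

There are no function symbols, so the only ground term is the single constant.
The Herbrand universe is {0}, finite with 1 element.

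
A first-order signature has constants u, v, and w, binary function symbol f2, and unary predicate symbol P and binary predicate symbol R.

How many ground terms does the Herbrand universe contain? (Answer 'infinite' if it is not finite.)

infinite

The signature has at least one function symbol (f2, arity 2) and at least one constant (u).
Iterating f2 gives infinitely many distinct ground terms: u, f2(u, u), f2(f2(u, u), f2(u, u)), ...
So the Herbrand universe is infinite.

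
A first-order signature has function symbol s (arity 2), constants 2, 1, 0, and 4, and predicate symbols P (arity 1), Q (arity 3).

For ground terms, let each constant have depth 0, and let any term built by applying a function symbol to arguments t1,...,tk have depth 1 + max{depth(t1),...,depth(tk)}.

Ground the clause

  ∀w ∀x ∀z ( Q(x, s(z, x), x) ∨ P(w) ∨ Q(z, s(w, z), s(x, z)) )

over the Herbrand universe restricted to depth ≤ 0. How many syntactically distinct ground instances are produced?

Ground terms of depth ≤ 0:
  Let N_k count ground terms of depth at most k. Each non-constant term of depth ≤ k is some function symbol applied to depth-≤(k−1) arguments, giving N_k = 4 + N_{k-1}^2.
  N_0 = 4
So there are 4 ground terms available for substitution.
Each of w, x, z ranges independently over the available ground terms, and distinct assignments produce distinct instances.
Number of ground instances = 4^3 = 64.

64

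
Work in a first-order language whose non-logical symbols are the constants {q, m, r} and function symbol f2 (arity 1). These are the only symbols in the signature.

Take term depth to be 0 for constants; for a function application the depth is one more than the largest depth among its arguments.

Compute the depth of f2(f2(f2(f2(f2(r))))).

5

depth(f2(r)) = 1 + depth(r) = 1 + 0 = 1
depth(f2(f2(r))) = 1 + depth(f2(r)) = 1 + 1 = 2
depth(f2(f2(f2(r)))) = 1 + depth(f2(f2(r))) = 1 + 2 = 3
depth(f2(f2(f2(f2(r))))) = 1 + depth(f2(f2(f2(r)))) = 1 + 3 = 4
depth(f2(f2(f2(f2(f2(r)))))) = 1 + depth(f2(f2(f2(f2(r))))) = 1 + 4 = 5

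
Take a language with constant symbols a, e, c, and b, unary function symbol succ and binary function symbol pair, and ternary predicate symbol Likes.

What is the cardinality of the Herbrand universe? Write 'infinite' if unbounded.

The signature has at least one function symbol (succ, arity 1) and at least one constant (a).
Iterating succ gives infinitely many distinct ground terms: a, succ(a), succ(succ(a)), ...
So the Herbrand universe is infinite.

infinite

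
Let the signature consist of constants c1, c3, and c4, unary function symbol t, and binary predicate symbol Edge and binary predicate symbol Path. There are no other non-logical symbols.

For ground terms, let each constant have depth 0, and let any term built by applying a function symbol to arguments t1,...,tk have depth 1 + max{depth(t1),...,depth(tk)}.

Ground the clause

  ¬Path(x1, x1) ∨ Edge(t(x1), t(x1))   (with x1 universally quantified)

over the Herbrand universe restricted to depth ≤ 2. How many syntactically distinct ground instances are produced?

Ground terms of depth ≤ 2:
  Count level by level. With function symbols t/1, the terms of depth ≤ k are the 3 constants together with each function applied to depth-≤(k−1) tuples, so N_k = 3 + N_{k-1}.
  N_0 = 3
  N_1 = 3 + 3 = 6
  N_2 = 3 + 6 = 9
  Explicitly: c1, c3, c4, t(c1), t(c3), t(c4), t(t(c1)), t(t(c3)), t(t(c4)).
So there are 9 ground terms available for substitution.
There is 1 variable to instantiate (x1),  occurring in at least one literal, so different choices give different ground instances.
Number of ground instances = 9.

9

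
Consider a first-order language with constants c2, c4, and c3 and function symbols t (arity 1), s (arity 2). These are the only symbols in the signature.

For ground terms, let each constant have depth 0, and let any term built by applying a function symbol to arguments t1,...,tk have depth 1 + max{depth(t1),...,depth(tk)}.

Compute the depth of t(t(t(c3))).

3

depth(t(c3)) = 1 + depth(c3) = 1 + 0 = 1
depth(t(t(c3))) = 1 + depth(t(c3)) = 1 + 1 = 2
depth(t(t(t(c3)))) = 1 + depth(t(t(c3))) = 1 + 2 = 3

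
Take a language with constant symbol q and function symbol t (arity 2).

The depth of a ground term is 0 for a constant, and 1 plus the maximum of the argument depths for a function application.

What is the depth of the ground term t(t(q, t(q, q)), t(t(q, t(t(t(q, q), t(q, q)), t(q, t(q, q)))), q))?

depth(t(q, q)) = 1 + max(0, 0) = 1
depth(t(q, t(q, q))) = 1 + max(0, 1) = 2
depth(t(t(q, q), t(q, q))) = 1 + max(1, 1) = 2
depth(t(t(t(q, q), t(q, q)), t(q, t(q, q)))) = 1 + max(2, 2) = 3
depth(t(q, t(t(t(q, q), t(q, q)), t(q, t(q, q))))) = 1 + max(0, 3) = 4
depth(t(t(q, t(t(t(q, q), t(q, q)), t(q, t(q, q)))), q)) = 1 + max(4, 0) = 5
depth(t(t(q, t(q, q)), t(t(q, t(t(t(q, q), t(q, q)), t(q, t(q, q)))), q))) = 1 + max(2, 5) = 6

6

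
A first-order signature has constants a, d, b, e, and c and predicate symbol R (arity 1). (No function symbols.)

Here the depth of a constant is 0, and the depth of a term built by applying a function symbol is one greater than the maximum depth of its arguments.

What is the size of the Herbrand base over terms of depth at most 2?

5

First count ground terms of depth ≤ 2.
With no function symbols every ground term is a constant, so there are exactly 5 ground terms at every depth bound.
N_0 = 5
N_1 = 5
N_2 = 5
So |H| = 5.
For each predicate symbol, the number of ground atoms is |H| raised to its arity; summing:
  R: 5
Total ground atoms: 5.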